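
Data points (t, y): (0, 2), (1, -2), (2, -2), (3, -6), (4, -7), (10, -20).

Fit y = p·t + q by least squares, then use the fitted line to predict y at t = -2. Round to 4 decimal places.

ŷ = 5.5632

The normal system AᵀA·[p, q]ᵀ = Aᵀy is [[130, 20]; [20, 6]]·[p, q]ᵀ = [-252, -35]ᵀ.
Eliminating q: 6·(row 1) − 20·(row 2) gives 380·p = 6·(-252) − 20·(-35) = -812, so p = -203/95.
Then q = ((-35) − 20·(-203/95))/6 = 49/38.
At t = -2: ŷ = (-203/95)·(-2) + (49/38)·(1) = 1057/190.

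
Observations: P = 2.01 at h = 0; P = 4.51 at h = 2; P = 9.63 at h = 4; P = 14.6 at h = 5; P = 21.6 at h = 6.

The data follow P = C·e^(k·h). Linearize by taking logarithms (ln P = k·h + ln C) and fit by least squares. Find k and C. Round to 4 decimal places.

With ln Pᵢ as the transformed response and hᵢ as the regressor:
XᵀX = [[81.0000, 17.0000]; [17.0000, 5]], rhs = [43.9134, 10.2230]ᵀ  (here Σh = 17.0000, Σ(h)² = 81.0000, Σln P = 10.2230, Σh·ln P = 43.9134).
Slope k = (n·Σh·ln P − Σh·Σln P)/(n·Σ(h)² − (Σh)²) = (5·43.9134 − 17.0000·10.2230)/116.0000 = 0.39462; ln C = (Σln P − k·Σh)/n = 0.70291, so C = exp(0.70291) = 2.01962.

k = 0.3946, C = 2.0196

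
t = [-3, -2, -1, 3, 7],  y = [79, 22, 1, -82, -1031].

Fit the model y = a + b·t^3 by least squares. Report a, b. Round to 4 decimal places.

a = -1.7726, b = -3.0004

Entries of XᵀX: Σ1 = 5, Σt^3 = 334, Σt^3·t^3 = 119172.
Right-hand side: Σy = -1011, Σt^3·y = -358157.
So XᵀX·[a, b]ᵀ = Xᵀy: [[5, 334]; [334, 119172]]·[a, b]ᵀ = [-1011, -358157]ᵀ.
Eliminating b: 119172·(row 1) − 334·(row 2) gives 484304·a = 119172·(-1011) − 334·(-358157) = -858454, so a = -429227/242152.
Then b = ((-358157) − 334·(-429227/242152))/119172 = -1453111/484304.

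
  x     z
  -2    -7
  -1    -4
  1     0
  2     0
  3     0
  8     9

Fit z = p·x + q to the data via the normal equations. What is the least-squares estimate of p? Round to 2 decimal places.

The normal system MᵀM·[p, q]ᵀ = Mᵀz is [[83, 11]; [11, 6]]·[p, q]ᵀ = [90, -2]ᵀ.
Δ = 83·6 − 11² = 377.
p = (90·6 − 11·(-2))/377 = 562/377; q = (83·(-2) − 11·90)/377 = -1156/377.

p = 1.49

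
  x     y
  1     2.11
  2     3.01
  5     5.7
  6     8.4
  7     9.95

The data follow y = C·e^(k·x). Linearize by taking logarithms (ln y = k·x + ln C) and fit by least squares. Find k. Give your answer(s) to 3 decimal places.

k = 0.255

Let Y = ln y. Fitting Y = k·x + ln C by least squares:
Σx = 21.0000, Σ(x)² = 115.0000, Σln y = 8.0149, Σx·ln y = 40.5053.
Equations: 115.0000·k + 21.0000·ln C = 40.5053;  21.0000·k + 5·ln C = 8.0149.
Slope k = (n·Σx·ln y − Σx·Σln y)/(n·Σ(x)² − (Σx)²) = (5·40.5053 − 21.0000·8.0149)/134.0000 = 0.25533; ln C = (Σln y − k·Σx)/n = 0.53061.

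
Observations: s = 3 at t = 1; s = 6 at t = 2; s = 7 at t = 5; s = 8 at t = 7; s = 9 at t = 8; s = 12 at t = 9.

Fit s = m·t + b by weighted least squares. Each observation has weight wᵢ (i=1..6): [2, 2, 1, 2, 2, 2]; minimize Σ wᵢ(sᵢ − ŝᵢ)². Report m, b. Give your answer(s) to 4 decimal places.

Setting ∂/∂m … = 0 gives: 423·m + 59·b = 537;  59·m + 11·b = 83.
(Σwᵢ·t·t = 423, Σwᵢ·t = 59, Σwᵢ·1 = 11, Σwᵢ·t·s = 537, Σwᵢ·s = 83.)
det = 423·11 − 59² = 1172.
m = (537·11 − 59·83)/1172 = 505/586; b = (423·83 − 59·537)/1172 = 1713/586.

m = 0.8618, b = 2.9232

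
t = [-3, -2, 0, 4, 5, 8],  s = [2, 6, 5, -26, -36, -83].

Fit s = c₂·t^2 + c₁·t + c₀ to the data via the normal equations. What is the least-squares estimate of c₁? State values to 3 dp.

c₁ = -2.938

Entries of MᵀM: Σt^2·t^2 = 5074, Σt^2·t = 666, Σt^2 = 118, Σt·t = 118, Σt = 12, Σ1 = 6.
Moment sums: Σt^2·s = -6586, Σt·s = -966, Σs = -132.
Solving the 3×3 system (Gaussian elimination) gives c₂ = -10980/11087, c₁ = -32571/11087, c₀ = 37168/11087.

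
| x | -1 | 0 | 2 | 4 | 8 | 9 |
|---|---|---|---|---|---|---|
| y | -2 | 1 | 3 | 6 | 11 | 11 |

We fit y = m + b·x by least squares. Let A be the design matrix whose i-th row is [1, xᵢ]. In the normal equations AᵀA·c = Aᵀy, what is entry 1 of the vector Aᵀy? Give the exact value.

Entry 1 ↔ basis 1, so (Aᵀy)_{1} = Σᵢ yᵢ = (1)·(-2) + (1)·(1) + (1)·(3) + (1)·(6) + (1)·(11) + (1)·(11) = 30.

30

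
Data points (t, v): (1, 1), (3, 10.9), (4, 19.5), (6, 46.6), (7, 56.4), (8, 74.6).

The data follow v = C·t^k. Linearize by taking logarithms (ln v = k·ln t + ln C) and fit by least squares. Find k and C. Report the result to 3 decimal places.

k = 2.080, C = 1.047

Let Y = ln v. Fitting Y = k·ln t + ln C by least squares:
XᵀX = [[14.4498, 8.3020]; [8.3020, 6]], rhs = [30.4391, 17.5454]ᵀ  (here Σln t = 8.3020, Σ(ln t)² = 14.4498, Σln v = 17.5454, Σln t·ln v = 30.4391).
Slope k = (n·Σln t·ln v − Σln t·Σln v)/(n·Σ(ln t)² − (Σln t)²) = (6·30.4391 − 8.3020·17.5454)/17.7753 = 2.07998; ln C = (Σln v − k·Σln t)/n = 0.04622, so C = exp(0.04622) = 1.04731.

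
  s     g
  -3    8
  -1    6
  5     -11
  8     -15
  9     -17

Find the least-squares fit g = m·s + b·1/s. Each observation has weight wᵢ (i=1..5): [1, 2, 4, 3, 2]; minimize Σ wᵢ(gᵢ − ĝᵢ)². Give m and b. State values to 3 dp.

m = -1.868, b = -4.464

With design matrix A, AᵀWA = [[465, 12]; [12, 303611/129600]] and AᵀWg = [-922, -11833/360]ᵀ.
Eliminating b: (303611/129600)·(row 1) − 12·(row 2) gives (8167781/8640)·m = (303611/129600)·(-922) − 12·(-11833/360) = -114405391/64800, so m = -228810782/122516715.
Then b = ((-11833/360) − 12·(-228810782/122516715))/(303611/129600) = -36463320/8167781.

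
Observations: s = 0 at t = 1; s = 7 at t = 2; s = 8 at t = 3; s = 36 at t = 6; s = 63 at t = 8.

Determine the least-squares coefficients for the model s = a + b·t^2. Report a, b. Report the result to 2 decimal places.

a = 0.49, b = 0.98

The normal equations are: 5·a + 114·b = 114;  114·a + 5490·b = 5428.
(Σ1 = 5, Σt^2 = 114, Σt^2·t^2 = 5490, Σs = 114, Σt^2·s = 5428.)
Determinant 5·5490 − 114² = 14454.
a = (114·5490 − 114·5428)/14454 = 1178/2409; b = (5·5428 − 114·114)/14454 = 7072/7227.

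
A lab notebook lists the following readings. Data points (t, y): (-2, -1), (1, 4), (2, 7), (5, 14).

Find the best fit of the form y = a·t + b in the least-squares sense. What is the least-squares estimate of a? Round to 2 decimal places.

a = 2.16

The normal equations are: 34·a + 6·b = 90;  6·a + 4·b = 24.
(Σt·t = 34, Σt = 6, Σ1 = 4, Σt·y = 90, Σy = 24.)
Eliminating b: 4·(row 1) − 6·(row 2) gives 100·a = 4·90 − 6·24 = 216, so a = 54/25.
Then b = (24 − 6·(54/25))/4 = 69/25.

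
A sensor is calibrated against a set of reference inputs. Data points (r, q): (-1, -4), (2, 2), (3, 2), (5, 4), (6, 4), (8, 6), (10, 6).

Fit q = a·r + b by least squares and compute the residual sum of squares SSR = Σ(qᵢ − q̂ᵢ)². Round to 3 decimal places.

SSR = 9.212

With design matrix A, AᵀA = [[239, 33]; [33, 7]] and Aᵀq = [166, 20]ᵀ.
Δ = 239·7 − 33² = 584.
a = (166·7 − 33·20)/584 = 251/292; b = (239·20 − 33·166)/584 = -349/292.
Residuals: -142/73, 431/292, 45/73, 131/146, 11/292, 93/292, -409/292; SSR = 1345/146.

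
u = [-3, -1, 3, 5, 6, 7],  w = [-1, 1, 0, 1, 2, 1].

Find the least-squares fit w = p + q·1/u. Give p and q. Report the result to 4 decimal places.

p = 0.6883, q = 0.2649

XᵀX·[p, q]ᵀ = Xᵀw reads: 6·p + (-103/210)·q = 4;  (-103/210)·p + (6421/4900)·q = 1/105.
(Σ1 = 6, Σ1/u = -103/210, Σ1/u·1/u = 6421/4900, Σw = 4, Σ1/u·w = 1/105.)
Δ = 6·(6421/4900) − (-103/210)² = 13445/1764.
p = (4·(6421/4900) − (-103/210)·(1/105))/(13445/1764) = 231362/336125; q = (6·(1/105) − (-103/210)·4)/(13445/1764) = 17808/67225.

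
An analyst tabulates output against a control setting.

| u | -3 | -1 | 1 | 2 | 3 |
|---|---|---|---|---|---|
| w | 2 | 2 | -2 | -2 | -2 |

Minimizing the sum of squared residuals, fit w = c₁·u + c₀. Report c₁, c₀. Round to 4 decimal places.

From the data, Σu·u = 24, Σu = 2, Σ1 = 5.
For Xᵀw: Σu·w = -20, Σw = -2.
Normal equations: [[24, 2]; [2, 5]]·[c₁, c₀]ᵀ = [-20, -2]ᵀ.
Δ = 24·5 − 2² = 116.
c₁ = ((-20)·5 − 2·(-2))/116 = -24/29; c₀ = (24·(-2) − 2·(-20))/116 = -2/29.

c₁ = -0.8276, c₀ = -0.0690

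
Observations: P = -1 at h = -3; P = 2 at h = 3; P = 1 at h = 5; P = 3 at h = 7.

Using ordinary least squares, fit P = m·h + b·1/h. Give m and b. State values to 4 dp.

m = 0.3377, b = 0.9827

Sums needed: Σh·h = 92, Σh·1/h = 4, Σ1/h·1/h = 3116/11025.
For AᵀP: Σh·P = 35, Σ1/h·P = 57/35.
Eliminating b: (3116/11025)·(row 1) − 4·(row 2) gives (110272/11025)·m = (3116/11025)·35 − 4·(57/35) = 152/45, so m = 4655/13784.
Then b = ((57/35) − 4·(4655/13784))/(3116/11025) = 13545/13784.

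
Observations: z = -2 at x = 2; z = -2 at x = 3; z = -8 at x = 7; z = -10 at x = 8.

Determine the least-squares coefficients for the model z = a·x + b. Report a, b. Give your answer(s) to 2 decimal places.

Normal-equation sums: Σx·x = 126, Σx = 20, Σ1 = 4.
Right-hand side: Σx·z = -146, Σz = -22.
So AᵀA·[a, b]ᵀ = Aᵀz: [[126, 20]; [20, 4]]·[a, b]ᵀ = [-146, -22]ᵀ.
Δ = 126·4 − 20² = 104.
a = ((-146)·4 − 20·(-22))/104 = -18/13; b = (126·(-22) − 20·(-146))/104 = 37/26.

a = -1.38, b = 1.42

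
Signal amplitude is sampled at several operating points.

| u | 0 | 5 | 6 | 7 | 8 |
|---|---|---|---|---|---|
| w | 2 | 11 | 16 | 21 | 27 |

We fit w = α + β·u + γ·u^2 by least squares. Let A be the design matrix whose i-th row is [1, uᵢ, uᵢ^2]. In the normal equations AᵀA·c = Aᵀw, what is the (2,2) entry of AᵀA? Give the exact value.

Row 2 ↔ basis u, column 2 ↔ basis u, so (AᵀA)_{2,2} = Σᵢ (u)·(u) = (0)·(0) + (5)·(5) + (6)·(6) + (7)·(7) + (8)·(8) = 174.

174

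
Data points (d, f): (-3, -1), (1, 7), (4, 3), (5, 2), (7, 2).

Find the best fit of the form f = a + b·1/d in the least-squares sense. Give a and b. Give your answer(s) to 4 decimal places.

Normal-equation sums: Σ1 = 5, Σ1/d = 529/420, Σ1/d·1/d = 217681/176400.
For Xᵀf: Σf = 13, Σ1/d·f = 3683/420.
XᵀX·[a, b]ᵀ = Xᵀf becomes [[5, 529/420]; [529/420, 217681/176400]]·[a, b]ᵀ = [13, 3683/420]ᵀ.
Eliminating b: (217681/176400)·(row 1) − (529/420)·(row 2) gives (202141/44100)·a = (217681/176400)·13 − (529/420)·(3683/420) = 440773/88200, so a = 440773/404282.
Then b = ((3683/420) − (529/420)·(440773/404282))/(217681/176400) = 1211490/202141.

a = 1.0903, b = 5.9933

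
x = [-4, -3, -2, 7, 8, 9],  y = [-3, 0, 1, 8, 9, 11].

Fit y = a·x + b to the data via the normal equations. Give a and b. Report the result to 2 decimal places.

The normal equations are: 223·a + 15·b = 237;  15·a + 6·b = 26.
(Σx·x = 223, Σx = 15, Σ1 = 6, Σx·y = 237, Σy = 26.)
Eliminating b: 6·(row 1) − 15·(row 2) gives 1113·a = 6·237 − 15·26 = 1032, so a = 344/371.
Then b = (26 − 15·(344/371))/6 = 2243/1113.

a = 0.93, b = 2.02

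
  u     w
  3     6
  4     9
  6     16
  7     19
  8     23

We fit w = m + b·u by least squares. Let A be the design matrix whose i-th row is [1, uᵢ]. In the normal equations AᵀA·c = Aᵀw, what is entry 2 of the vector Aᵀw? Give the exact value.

467

Entry 2 ↔ basis u, so (Aᵀw)_{2} = Σᵢ (u)·wᵢ = (3)·(6) + (4)·(9) + (6)·(16) + (7)·(19) + (8)·(23) = 467.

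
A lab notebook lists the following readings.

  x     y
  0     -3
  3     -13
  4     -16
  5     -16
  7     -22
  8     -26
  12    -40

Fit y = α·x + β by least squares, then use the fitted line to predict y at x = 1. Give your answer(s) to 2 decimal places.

The normal equations are: 307·α + 39·β = -1025;  39·α + 7·β = -136.
(Σx·x = 307, Σx = 39, Σ1 = 7, Σx·y = -1025, Σy = -136.)
Determinant 307·7 − 39² = 628.
α = ((-1025)·7 − 39·(-136))/628 = -1871/628; β = (307·(-136) − 39·(-1025))/628 = -1777/628.
At x = 1: ŷ = (-1871/628)·(1) + (-1777/628)·(1) = -912/157.

ŷ = -5.81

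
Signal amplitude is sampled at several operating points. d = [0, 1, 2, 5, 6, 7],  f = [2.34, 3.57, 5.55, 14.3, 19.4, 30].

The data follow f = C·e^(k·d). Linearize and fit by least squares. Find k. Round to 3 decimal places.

Taking logs, ln f = k·d + ln C, so regress ln f on d.
Over the data: Σd = 21.0000, Σ(d)² = 115.0000, Σln f = 12.8632, Σd·ln f = 59.6015.
Normal system: [[115.0000, 21.0000]; [21.0000, 6]]·[k, ln C]ᵀ = [59.6015, 12.8632]ᵀ.
Slope k = (n·Σd·ln f − Σd·Σln f)/(n·Σ(d)² − (Σd)²) = (6·59.6015 − 21.0000·12.8632)/249.0000 = 0.35133; ln C = (Σln f − k·Σd)/n = 0.91423.

k = 0.351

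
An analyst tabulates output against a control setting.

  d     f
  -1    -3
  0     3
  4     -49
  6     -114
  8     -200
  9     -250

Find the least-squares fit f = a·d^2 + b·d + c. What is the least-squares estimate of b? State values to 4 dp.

b = -0.6021

The normal system AᵀA·[a, b, c]ᵀ = Aᵀf is [[12210, 1520, 198]; [1520, 198, 26]; [198, 26, 6]]·[a, b, c]ᵀ = [-37941, -4727, -613]ᵀ.
Solving the 3×3 system (Gaussian elimination) gives a = -105482/34581, b = -6940/11527, c = 76201/69162.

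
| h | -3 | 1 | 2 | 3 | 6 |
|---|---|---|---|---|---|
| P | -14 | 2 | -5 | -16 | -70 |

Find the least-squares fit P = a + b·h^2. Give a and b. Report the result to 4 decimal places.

a = 3.5303, b = -2.0449

The normal equations are: 5·a + 59·b = -103;  59·a + 1475·b = -2808.
Eliminating b: 1475·(row 1) − 59·(row 2) gives 3894·a = 1475·(-103) − 59·(-2808) = 13747, so a = 233/66.
Then b = ((-2808) − 59·(233/66))/1475 = -7963/3894.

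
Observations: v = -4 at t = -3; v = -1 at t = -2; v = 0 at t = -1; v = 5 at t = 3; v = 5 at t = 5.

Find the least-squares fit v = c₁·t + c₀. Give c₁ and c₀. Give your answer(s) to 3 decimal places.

Setting ∂/∂c₁ … = 0 gives: 48·c₁ + 2·c₀ = 54;  2·c₁ + 5·c₀ = 5.
Determinant 48·5 − 2² = 236.
c₁ = (54·5 − 2·5)/236 = 65/59; c₀ = (48·5 − 2·54)/236 = 33/59.

c₁ = 1.102, c₀ = 0.559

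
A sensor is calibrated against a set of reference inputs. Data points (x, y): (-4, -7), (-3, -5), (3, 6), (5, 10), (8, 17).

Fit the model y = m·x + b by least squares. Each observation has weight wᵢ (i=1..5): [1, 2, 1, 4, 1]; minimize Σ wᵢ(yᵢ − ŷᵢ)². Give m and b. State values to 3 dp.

Normal-equation sums: Σwᵢ·x·x = 207, Σwᵢ·x = 21, Σwᵢ·1 = 9.
Moment sums: Σwᵢ·x·y = 412, Σwᵢ·y = 46.
Normal equations: [[207, 21]; [21, 9]]·[m, b]ᵀ = [412, 46]ᵀ.
Eliminating b: 9·(row 1) − 21·(row 2) gives 1422·m = 9·412 − 21·46 = 2742, so m = 457/237.
Then b = (46 − 21·(457/237))/9 = 145/237.

m = 1.928, b = 0.612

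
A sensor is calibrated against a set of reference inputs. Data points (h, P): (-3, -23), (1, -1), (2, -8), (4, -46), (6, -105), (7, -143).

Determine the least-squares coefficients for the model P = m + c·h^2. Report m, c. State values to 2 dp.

The normal system MᵀM·[m, c]ᵀ = MᵀP is [[6, 115]; [115, 4051]]·[m, c]ᵀ = [-326, -11763]ᵀ.
Δ = 6·4051 − 115² = 11081.
m = ((-326)·4051 − 115·(-11763))/11081 = 32119/11081; c = (6·(-11763) − 115·(-326))/11081 = -33088/11081.

m = 2.90, c = -2.99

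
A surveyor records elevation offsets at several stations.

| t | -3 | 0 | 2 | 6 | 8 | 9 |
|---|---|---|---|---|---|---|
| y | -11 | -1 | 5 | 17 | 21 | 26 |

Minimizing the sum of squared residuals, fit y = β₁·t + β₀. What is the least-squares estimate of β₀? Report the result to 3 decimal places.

Normal-equation sums: Σt·t = 194, Σt = 22, Σ1 = 6.
Right-hand side: Σt·y = 547, Σy = 57.
MᵀM·[β₁, β₀]ᵀ = Mᵀy becomes [[194, 22]; [22, 6]]·[β₁, β₀]ᵀ = [547, 57]ᵀ.
Eliminating β₀: 6·(row 1) − 22·(row 2) gives 680·β₁ = 6·547 − 22·57 = 2028, so β₁ = 507/170.
Then β₀ = (57 − 22·(507/170))/6 = -122/85.

β₀ = -1.435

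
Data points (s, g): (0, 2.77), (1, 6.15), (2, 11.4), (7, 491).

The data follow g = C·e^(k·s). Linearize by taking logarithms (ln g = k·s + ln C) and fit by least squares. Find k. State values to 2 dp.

k = 0.74

With ln gᵢ as the transformed response and sᵢ as the regressor:
Over the data: Σs = 10.0000, Σ(s)² = 54.0000, Σln g = 11.4654, Σs·ln g = 50.0588.
Normal system: [[54.0000, 10.0000]; [10.0000, 4]]·[k, ln C]ᵀ = [50.0588, 11.4654]ᵀ.
Slope k = (n·Σs·ln g − Σs·Σln g)/(n·Σ(s)² − (Σs)²) = (4·50.0588 − 10.0000·11.4654)/116.0000 = 0.73777; ln C = (Σln g − k·Σs)/n = 1.02191.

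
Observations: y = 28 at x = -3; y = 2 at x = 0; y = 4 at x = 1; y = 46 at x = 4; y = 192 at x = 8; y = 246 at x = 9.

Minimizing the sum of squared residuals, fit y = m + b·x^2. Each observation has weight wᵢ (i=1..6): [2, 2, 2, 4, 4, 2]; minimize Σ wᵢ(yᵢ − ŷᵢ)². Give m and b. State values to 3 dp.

Normal-equation sums: Σwᵢ·1 = 16, Σwᵢ·x^2 = 502, Σwᵢ·x^2·x^2 = 30694.
For AᵀWy: Σwᵢ·y = 1512, Σwᵢ·x^2·y = 92460.
AᵀWA·[m, b]ᵀ = AᵀWy becomes [[16, 502]; [502, 30694]]·[m, b]ᵀ = [1512, 92460]ᵀ.
Δ = 16·30694 − 502² = 239100.
m = (1512·30694 − 502·92460)/239100 = -466/19925; b = (16·92460 − 502·1512)/239100 = 60028/19925.

m = -0.023, b = 3.013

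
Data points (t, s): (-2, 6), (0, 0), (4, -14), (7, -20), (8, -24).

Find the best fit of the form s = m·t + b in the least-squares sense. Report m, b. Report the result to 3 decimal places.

m = -2.968, b = -0.309

The normal equations are: 133·m + 17·b = -400;  17·m + 5·b = -52.
Δ = 133·5 − 17² = 376.
m = ((-400)·5 − 17·(-52))/376 = -279/94; b = (133·(-52) − 17·(-400))/376 = -29/94.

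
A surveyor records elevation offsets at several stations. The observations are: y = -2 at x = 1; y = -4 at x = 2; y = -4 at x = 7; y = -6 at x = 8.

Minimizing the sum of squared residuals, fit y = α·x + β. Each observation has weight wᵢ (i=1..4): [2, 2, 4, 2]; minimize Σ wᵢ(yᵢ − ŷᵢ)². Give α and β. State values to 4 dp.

The normal system AᵀWA·[α, β]ᵀ = AᵀWy is [[334, 50]; [50, 10]]·[α, β]ᵀ = [-228, -40]ᵀ.
det = 334·10 − 50² = 840.
α = ((-228)·10 − 50·(-40))/840 = -1/3; β = (334·(-40) − 50·(-228))/840 = -7/3.

α = -0.3333, β = -2.3333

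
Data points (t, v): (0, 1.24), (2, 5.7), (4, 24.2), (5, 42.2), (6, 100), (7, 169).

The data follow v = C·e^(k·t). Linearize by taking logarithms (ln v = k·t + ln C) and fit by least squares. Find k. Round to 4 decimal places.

Linearized form: ln v = k·t + ln C. From the 6 transformed points,
Σt = 24.0000, Σ(t)² = 130.0000, Σln v = 18.6194, Σt·ln v = 98.4788.
Equations: 130.0000·k + 24.0000·ln C = 98.4788;  24.0000·k + 6·ln C = 18.6194.
Solving (det = 204.0000): k = 0.70591, ln C = 0.27958.

k = 0.7059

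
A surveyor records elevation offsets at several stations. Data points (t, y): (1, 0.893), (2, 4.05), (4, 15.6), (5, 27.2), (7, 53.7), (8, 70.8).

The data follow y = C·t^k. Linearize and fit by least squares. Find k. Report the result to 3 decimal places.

k = 2.095

Linearized form: ln y = k·ln t + ln C. From the 6 transformed points,
Σln t = 7.7142, Σ(ln t)² = 13.1032, Σln y = 15.5793, Σln t·ln y = 26.7039.
Equations: 13.1032·k + 7.7142·ln C = 26.7039;  7.7142·k + 6·ln C = 15.5793.
Slope k = (n·Σln t·ln y − Σln t·Σln y)/(n·Σ(ln t)² − (Σln t)²) = (6·26.7039 − 7.7142·15.5793)/19.1098 = 2.09530; ln C = (Σln y − k·Σln t)/n = -0.09738.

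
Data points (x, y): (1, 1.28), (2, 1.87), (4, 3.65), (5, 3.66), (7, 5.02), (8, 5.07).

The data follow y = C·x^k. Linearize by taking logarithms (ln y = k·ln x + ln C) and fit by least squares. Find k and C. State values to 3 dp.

k = 0.696, C = 1.249

Linearized form: ln y = k·ln x + ln C. From the 6 transformed points,
AᵀA = [[13.1032, 7.7142]; [7.7142, 6]], rhs = [10.8322, 6.7018]ᵀ  (here Σln x = 7.7142, Σ(ln x)² = 13.1032, Σln y = 6.7018, Σln x·ln y = 10.8322).
Solving (det = 19.1098): k = 0.69566, ln C = 0.22254, so C = exp(0.22254) = 1.24925.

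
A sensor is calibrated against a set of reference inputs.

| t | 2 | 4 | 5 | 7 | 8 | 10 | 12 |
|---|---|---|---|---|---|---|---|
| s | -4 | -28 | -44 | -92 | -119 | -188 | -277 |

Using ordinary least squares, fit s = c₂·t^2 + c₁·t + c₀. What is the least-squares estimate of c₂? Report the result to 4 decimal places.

c₂ = -1.9899

From the data, Σt^2·t^2 = 38130, Σt^2·t = 3780, Σt^2 = 402, Σt·t = 402, Σt = 48, Σ1 = 7.
Right-hand side: Σt^2·s = -72376, Σt·s = -7140, Σs = -752.
Row-reducing yields c₂ = -56456/28371, c₁ = 6894/9457, c₀ = 17504/9457.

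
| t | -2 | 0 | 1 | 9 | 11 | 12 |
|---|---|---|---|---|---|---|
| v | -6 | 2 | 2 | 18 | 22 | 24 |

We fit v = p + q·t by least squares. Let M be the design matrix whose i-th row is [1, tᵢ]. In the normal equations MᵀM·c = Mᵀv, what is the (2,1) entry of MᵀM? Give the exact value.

31

Row 2 ↔ basis t, column 1 ↔ basis 1, so (MᵀM)_{2,1} = Σᵢ t = (-2)·(1) + (0)·(1) + (1)·(1) + (9)·(1) + (11)·(1) + (12)·(1) = 31.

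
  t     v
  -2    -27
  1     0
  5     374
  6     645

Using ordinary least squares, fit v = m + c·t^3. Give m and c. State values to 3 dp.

Forming MᵀM = [[4, 334]; [334, 62346]] and Mᵀv = [992, 186286]ᵀ gives MᵀM·[m, c]ᵀ = Mᵀv.
Determinant 4·62346 − 334² = 137828.
m = (992·62346 − 334·186286)/137828 = -93073/34457; c = (4·186286 − 334·992)/137828 = 103454/34457.

m = -2.701, c = 3.002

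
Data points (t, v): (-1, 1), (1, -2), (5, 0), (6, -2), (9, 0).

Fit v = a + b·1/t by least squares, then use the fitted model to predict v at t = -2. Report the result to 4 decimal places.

Normal-equation sums: Σ1 = 5, Σ1/t = 43/90, Σ1/t·1/t = 16849/8100.
And Σv = -3, Σ1/t·v = -10/3.
Eliminating b: (16849/8100)·(row 1) − (43/90)·(row 2) gives (20599/2025)·a = (16849/8100)·(-3) − (43/90)·(-10/3) = -4183/900, so a = -37647/82396.
Then b = ((-10/3) − (43/90)·(-37647/82396))/(16849/8100) = -61695/41198.
At t = -2: v̂ = (-37647/82396)·(1) + (-61695/41198)·(-1/2) = 6012/20599.

v̂ = 0.2919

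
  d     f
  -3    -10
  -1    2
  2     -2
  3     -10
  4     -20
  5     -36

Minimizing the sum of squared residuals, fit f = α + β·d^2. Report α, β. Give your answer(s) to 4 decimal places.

With design matrix A, AᵀA = [[6, 64]; [64, 1060]] and Aᵀf = [-76, -1406]ᵀ.
Δ = 6·1060 − 64² = 2264.
α = ((-76)·1060 − 64·(-1406))/2264 = 1178/283; β = (6·(-1406) − 64·(-76))/2264 = -893/566.

α = 4.1625, β = -1.5777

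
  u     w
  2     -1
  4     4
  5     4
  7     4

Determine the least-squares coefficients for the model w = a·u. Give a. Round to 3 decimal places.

a = 0.660

The normal system MᵀM·[a]ᵀ = Mᵀw is [[94]]·[a]ᵀ = [62]ᵀ.
a = 62/94 = 0.659574.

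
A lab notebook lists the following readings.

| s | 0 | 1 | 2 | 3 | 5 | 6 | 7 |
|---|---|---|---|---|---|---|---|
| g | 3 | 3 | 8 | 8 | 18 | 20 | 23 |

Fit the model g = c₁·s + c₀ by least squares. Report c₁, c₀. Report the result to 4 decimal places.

AᵀA·[c₁, c₀]ᵀ = Aᵀg reads: 124·c₁ + 24·c₀ = 414;  24·c₁ + 7·c₀ = 83.
(Σs·s = 124, Σs = 24, Σ1 = 7, Σs·g = 414, Σg = 83.)
Δ = 124·7 − 24² = 292.
c₁ = (414·7 − 24·83)/292 = 453/146; c₀ = (124·83 − 24·414)/292 = 89/73.

c₁ = 3.1027, c₀ = 1.2192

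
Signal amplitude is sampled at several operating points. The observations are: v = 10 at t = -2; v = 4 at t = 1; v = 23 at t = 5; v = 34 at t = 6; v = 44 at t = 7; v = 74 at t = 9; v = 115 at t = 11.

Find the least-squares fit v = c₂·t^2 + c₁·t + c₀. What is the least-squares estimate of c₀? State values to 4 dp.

Entries of AᵀA: Σt^2·t^2 = 25541, Σt^2·t = 2737, Σt^2 = 317, Σt·t = 317, Σt = 37, Σ1 = 7.
Moment sums: Σt^2·v = 23908, Σt·v = 2542, Σv = 304.
Normal equations: [[25541, 2737, 317]; [2737, 317, 37]; [317, 37, 7]]·[c₂, c₁, c₀]ᵀ = [23908, 2542, 304]ᵀ.
Inverting the 3×3 Gram matrix, [c₂, c₁, c₀]ᵀ = [83593/81060, -532219/405300, 247819/67550]ᵀ.

c₀ = 3.6687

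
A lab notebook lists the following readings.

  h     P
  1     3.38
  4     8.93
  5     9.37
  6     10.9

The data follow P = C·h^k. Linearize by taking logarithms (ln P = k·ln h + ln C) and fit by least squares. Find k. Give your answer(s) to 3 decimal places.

Taking logs, ln P = k·ln h + ln C, so regress ln P on ln h.
Σln h = 4.7875, Σ(ln h)² = 7.7225, Σln P = 8.0336, Σln h·ln P = 10.9164.
Equations: 7.7225·k + 4.7875·ln C = 10.9164;  4.7875·k + 4·ln C = 8.0336.
Solving (det = 7.9699): k = 0.65308, ln C = 1.22674.

k = 0.653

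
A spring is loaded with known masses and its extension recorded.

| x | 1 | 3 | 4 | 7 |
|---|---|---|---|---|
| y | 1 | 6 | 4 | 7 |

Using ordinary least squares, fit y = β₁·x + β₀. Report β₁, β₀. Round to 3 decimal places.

β₁ = 0.880, β₀ = 1.200

Forming MᵀM = [[75, 15]; [15, 4]] and Mᵀy = [84, 18]ᵀ gives MᵀM·[β₁, β₀]ᵀ = Mᵀy.
Eliminating β₀: 4·(row 1) − 15·(row 2) gives 75·β₁ = 4·84 − 15·18 = 66, so β₁ = 22/25.
Then β₀ = (18 − 15·(22/25))/4 = 6/5.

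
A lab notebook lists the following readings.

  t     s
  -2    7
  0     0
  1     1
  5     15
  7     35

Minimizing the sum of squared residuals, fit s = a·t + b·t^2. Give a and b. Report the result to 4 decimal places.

a = -1.5303, b = 0.9282

Compute the Gram sums: Σt·t = 79, Σt·t^2 = 461, Σt^2·t^2 = 3043.
Right-hand side: Σt·s = 307, Σt^2·s = 2119.
So AᵀA·[a, b]ᵀ = Aᵀs: [[79, 461]; [461, 3043]]·[a, b]ᵀ = [307, 2119]ᵀ.
Eliminating b: 3043·(row 1) − 461·(row 2) gives 27876·a = 3043·307 − 461·2119 = -42658, so a = -21329/13938.
Then b = (2119 − 461·(-21329/13938))/3043 = 12937/13938.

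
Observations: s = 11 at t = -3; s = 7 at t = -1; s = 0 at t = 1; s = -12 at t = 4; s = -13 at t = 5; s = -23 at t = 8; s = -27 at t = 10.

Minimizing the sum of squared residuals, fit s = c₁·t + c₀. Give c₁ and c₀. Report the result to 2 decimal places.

Forming XᵀX = [[216, 24]; [24, 7]] and Xᵀs = [-607, -57]ᵀ gives XᵀX·[c₁, c₀]ᵀ = Xᵀs.
Determinant 216·7 − 24² = 936.
c₁ = ((-607)·7 − 24·(-57))/936 = -2881/936; c₀ = (216·(-57) − 24·(-607))/936 = 94/39.

c₁ = -3.08, c₀ = 2.41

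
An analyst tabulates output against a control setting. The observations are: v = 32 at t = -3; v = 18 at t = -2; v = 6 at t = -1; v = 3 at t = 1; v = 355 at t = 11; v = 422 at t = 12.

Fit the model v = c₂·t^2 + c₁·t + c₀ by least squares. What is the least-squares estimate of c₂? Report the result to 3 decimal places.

Sums needed: Σt^2·t^2 = 35476, Σt^2·t = 3024, Σt^2 = 280, Σt·t = 280, Σt = 18, Σ1 = 6.
And Σt^2·v = 104092, Σt·v = 8834, Σv = 836.
Normal equations: [[35476, 3024, 280]; [3024, 280, 18]; [280, 18, 6]]·[c₂, c₁, c₀]ᵀ = [104092, 8834, 836]ᵀ.
Inverting the 3×3 Gram matrix, [c₂, c₁, c₀]ᵀ = [334423/110495, -19841/15785, 29413/15785]ᵀ.

c₂ = 3.027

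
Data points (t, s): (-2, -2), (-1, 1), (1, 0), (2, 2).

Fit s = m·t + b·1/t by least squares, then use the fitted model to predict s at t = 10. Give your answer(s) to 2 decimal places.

ŝ = 14.80

Entries of MᵀM: Σt·t = 10, Σt·1/t = 4, Σ1/t·1/t = 5/2.
And Σt·s = 7, Σ1/t·s = 1.
Determinant 10·(5/2) − 4² = 9.
m = (7·(5/2) − 4·1)/9 = 3/2; b = (10·1 − 4·7)/9 = -2.
At t = 10: ŝ = (3/2)·(10) + (-2)·(1/10) = 74/5.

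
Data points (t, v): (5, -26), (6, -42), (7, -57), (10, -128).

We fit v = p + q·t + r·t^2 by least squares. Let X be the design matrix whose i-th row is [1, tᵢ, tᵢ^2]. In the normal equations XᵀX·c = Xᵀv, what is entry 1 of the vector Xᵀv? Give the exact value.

-253

Entry 1 ↔ basis 1, so (Xᵀv)_{1} = Σᵢ vᵢ = (1)·(-26) + (1)·(-42) + (1)·(-57) + (1)·(-128) = -253.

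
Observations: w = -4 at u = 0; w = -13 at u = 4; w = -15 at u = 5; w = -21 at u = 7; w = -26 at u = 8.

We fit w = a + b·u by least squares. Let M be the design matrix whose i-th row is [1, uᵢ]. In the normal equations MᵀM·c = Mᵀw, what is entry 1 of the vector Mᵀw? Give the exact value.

Entry 1 ↔ basis 1, so (Mᵀw)_{1} = Σᵢ wᵢ = (1)·(-4) + (1)·(-13) + (1)·(-15) + (1)·(-21) + (1)·(-26) = -79.

-79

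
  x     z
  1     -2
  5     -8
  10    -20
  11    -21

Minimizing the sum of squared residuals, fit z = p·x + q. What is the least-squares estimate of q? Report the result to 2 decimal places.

Sums needed: Σx·x = 247, Σx = 27, Σ1 = 4.
For Mᵀz: Σx·z = -473, Σz = -51.
Determinant 247·4 − 27² = 259.
p = ((-473)·4 − 27·(-51))/259 = -515/259; q = (247·(-51) − 27·(-473))/259 = 174/259.

q = 0.67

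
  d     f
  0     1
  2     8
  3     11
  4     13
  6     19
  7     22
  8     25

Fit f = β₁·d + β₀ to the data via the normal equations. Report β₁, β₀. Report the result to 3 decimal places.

β₁ = 2.928, β₀ = 1.595

Sums needed: Σd·d = 178, Σd = 30, Σ1 = 7.
And Σd·f = 569, Σf = 99.
So AᵀA·[β₁, β₀]ᵀ = Aᵀf: [[178, 30]; [30, 7]]·[β₁, β₀]ᵀ = [569, 99]ᵀ.
det = 178·7 − 30² = 346.
β₁ = (569·7 − 30·99)/346 = 1013/346; β₀ = (178·99 − 30·569)/346 = 276/173.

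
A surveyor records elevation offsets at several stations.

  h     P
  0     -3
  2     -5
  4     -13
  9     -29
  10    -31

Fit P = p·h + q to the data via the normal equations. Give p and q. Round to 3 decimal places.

Setting ∂/∂p … = 0 gives: 201·p + 25·q = -633;  25·p + 5·q = -81.
(Σh·h = 201, Σh = 25, Σ1 = 5, Σh·P = -633, ΣP = -81.)
det = 201·5 − 25² = 380.
p = ((-633)·5 − 25·(-81))/380 = -3; q = (201·(-81) − 25·(-633))/380 = -6/5.

p = -3.000, q = -1.200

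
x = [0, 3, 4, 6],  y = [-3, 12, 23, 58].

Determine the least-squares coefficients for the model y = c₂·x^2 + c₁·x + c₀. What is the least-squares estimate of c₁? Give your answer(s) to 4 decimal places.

c₁ = -0.4600

MᵀM·[c₂, c₁, c₀]ᵀ = Mᵀy reads: 1633·c₂ + 307·c₁ + 61·c₀ = 2564;  307·c₂ + 61·c₁ + 13·c₀ = 476;  61·c₂ + 13·c₁ + 4·c₀ = 90.
(Σx^2·x^2 = 1633, Σx^2·x = 307, Σx^2 = 61, Σx·x = 61, Σx = 13, Σ1 = 4, Σx^2·y = 2564, Σx·y = 476, Σy = 90.)
Solving the 3×3 system (Gaussian elimination) gives c₂ = 53/30, c₁ = -23/50, c₀ = -221/75.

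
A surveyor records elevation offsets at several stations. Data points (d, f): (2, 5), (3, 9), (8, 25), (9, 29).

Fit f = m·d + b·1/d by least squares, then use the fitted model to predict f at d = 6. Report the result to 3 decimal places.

f̂ = 18.872

From the data, Σd·d = 158, Σd·1/d = 4, Σ1/d·1/d = 2017/5184.
Moment sums: Σd·f = 498, Σ1/d·f = 853/72.
Determinant 158·(2017/5184) − 4² = 117871/2592.
m = (498·(2017/5184) − 4·(853/72))/(117871/2592) = 379401/117871; b = (158·(853/72) − 4·498)/(117871/2592) = -311400/117871.
At d = 6: f̂ = (379401/117871)·(6) + (-311400/117871)·(1/6) = 2224506/117871.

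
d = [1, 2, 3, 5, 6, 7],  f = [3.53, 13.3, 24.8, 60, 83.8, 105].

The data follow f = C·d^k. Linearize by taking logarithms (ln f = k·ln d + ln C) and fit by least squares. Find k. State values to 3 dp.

k = 1.735

Linearized form: ln f = k·ln d + ln C. From the 6 transformed points,
XᵀX = [[11.2747, 7.1389]; [7.1389, 6]], rhs = [28.9016, 20.2366]ᵀ  (here Σln d = 7.1389, Σ(ln d)² = 11.2747, Σln f = 20.2366, Σln d·ln f = 28.9016).
Solving (det = 16.6845): k = 1.73473, ln C = 1.30877.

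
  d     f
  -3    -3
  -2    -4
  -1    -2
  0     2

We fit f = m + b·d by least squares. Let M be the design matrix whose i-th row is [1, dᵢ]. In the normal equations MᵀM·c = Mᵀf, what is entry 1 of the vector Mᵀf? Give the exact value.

Entry 1 ↔ basis 1, so (Mᵀf)_{1} = Σᵢ fᵢ = (1)·(-3) + (1)·(-4) + (1)·(-2) + (1)·(2) = -7.

-7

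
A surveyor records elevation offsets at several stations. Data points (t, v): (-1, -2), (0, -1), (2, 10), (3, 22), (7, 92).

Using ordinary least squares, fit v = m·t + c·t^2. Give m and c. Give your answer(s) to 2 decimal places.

Entries of MᵀM: Σt·t = 63, Σt·t^2 = 377, Σt^2·t^2 = 2499.
For Mᵀv: Σt·v = 732, Σt^2·v = 4744.
So MᵀM·[m, c]ᵀ = Mᵀv: [[63, 377]; [377, 2499]]·[m, c]ᵀ = [732, 4744]ᵀ.
Eliminating c: 2499·(row 1) − 377·(row 2) gives 15308·m = 2499·732 − 377·4744 = 40780, so m = 10195/3827.
Then c = (4744 − 377·(10195/3827))/2499 = 5727/3827.

m = 2.66, c = 1.50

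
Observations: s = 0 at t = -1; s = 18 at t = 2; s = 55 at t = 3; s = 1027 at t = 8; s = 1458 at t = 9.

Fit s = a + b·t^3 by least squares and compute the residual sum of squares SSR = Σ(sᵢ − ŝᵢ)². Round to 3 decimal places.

SSR = 4.743

MᵀM·[a, b]ᵀ = Mᵀs reads: 5·a + 1275·b = 2558;  1275·a + 794379·b = 1590335.
(Σ1 = 5, Σt^3 = 1275, Σt^3·t^3 = 794379, Σs = 2558, Σt^3·s = 1590335.)
Δ = 5·794379 − 1275² = 2346270.
a = (2558·794379 − 1275·1590335)/2346270 = 1448119/782090; b = (5·1590335 − 1275·2558)/2346270 = 938045/469254.
Residuals: 172934/1173135, 366703/2346270, -322597/391045, 3879733/2346270, -442787/391045; SSR = 11128759/2346270.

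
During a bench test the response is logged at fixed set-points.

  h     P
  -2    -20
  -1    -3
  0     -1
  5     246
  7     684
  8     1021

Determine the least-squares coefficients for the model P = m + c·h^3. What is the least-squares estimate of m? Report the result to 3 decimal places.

Sums needed: Σ1 = 6, Σh^3 = 971, Σh^3·h^3 = 395483.
Moment sums: ΣP = 1927, Σh^3·P = 788277.
Normal equations: [[6, 971]; [971, 395483]]·[m, c]ᵀ = [1927, 788277]ᵀ.
Δ = 6·395483 − 971² = 1430057.
m = (1927·395483 − 971·788277)/1430057 = -3321226/1430057; c = (6·788277 − 971·1927)/1430057 = 2858545/1430057.

m = -2.322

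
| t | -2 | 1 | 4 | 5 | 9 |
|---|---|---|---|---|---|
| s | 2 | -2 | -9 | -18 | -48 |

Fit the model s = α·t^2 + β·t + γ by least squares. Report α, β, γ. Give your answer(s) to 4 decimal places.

α = -0.4714, β = -1.2011, γ = 1.0567

With design matrix X, XᵀX = [[7459, 911, 127]; [911, 127, 17]; [127, 17, 5]] and Xᵀs = [-4476, -564, -75]ᵀ.
Inverting the 3×3 Gram matrix, [α, β, γ]ᵀ = [-24867/52754, -63363/52754, 27873/26377]ᵀ.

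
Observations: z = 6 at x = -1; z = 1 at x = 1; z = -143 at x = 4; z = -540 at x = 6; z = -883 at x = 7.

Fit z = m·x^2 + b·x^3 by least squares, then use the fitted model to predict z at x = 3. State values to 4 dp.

ẑ = -53.2238

Compute the Gram sums: Σx^2·x^2 = 3955, Σx^2·x^3 = 25607, Σx^3·x^3 = 168403.
Moment sums: Σx^2·z = -64988, Σx^3·z = -428666.
Eliminating b: 168403·(row 1) − 25607·(row 2) gives 10315416·m = 168403·(-64988) − 25607·(-428666) = 32676098, so m = 563381/177852.
Then b = ((-428666) − 25607·(563381/177852))/168403 = -15613157/5157708.
At x = 3: ẑ = (563381/177852)·(9) + (-15613157/5157708)·(27) = -45752133/859618.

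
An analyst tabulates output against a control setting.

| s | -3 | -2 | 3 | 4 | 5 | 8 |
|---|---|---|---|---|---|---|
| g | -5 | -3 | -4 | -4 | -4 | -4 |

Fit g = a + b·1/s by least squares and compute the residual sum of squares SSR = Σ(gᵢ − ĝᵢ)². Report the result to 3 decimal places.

Normal-equation sums: Σ1 = 6, Σ1/s = 3/40, Σ1/s·1/s = 8501/14400.
For Mᵀg: Σg = -24, Σ1/s·g = -7/15.
Normal equations: [[6, 3/40]; [3/40, 8501/14400]]·[a, b]ᵀ = [-24, -7/15]ᵀ.
Eliminating b: (8501/14400)·(row 1) − (3/40)·(row 2) gives (679/192)·a = (8501/14400)·(-24) − (3/40)·(-7/15) = -212/15, so a = -13568/3395.
Then b = ((-7/15) − (3/40)·(-13568/3395))/(8501/14400) = -192/679.
Residuals: -3727/3395, 2903/3395, 44/485, 228/3395, 36/679, 108/3395; SSR = 1326/679.

SSR = 1.953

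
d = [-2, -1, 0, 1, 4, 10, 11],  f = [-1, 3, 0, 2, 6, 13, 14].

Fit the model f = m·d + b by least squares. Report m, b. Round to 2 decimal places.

m = 1.12, b = 1.61

Normal-equation sums: Σd·d = 243, Σd = 23, Σ1 = 7.
For Mᵀf: Σd·f = 309, Σf = 37.
Normal equations: [[243, 23]; [23, 7]]·[m, b]ᵀ = [309, 37]ᵀ.
Δ = 243·7 − 23² = 1172.
m = (309·7 − 23·37)/1172 = 328/293; b = (243·37 − 23·309)/1172 = 471/293.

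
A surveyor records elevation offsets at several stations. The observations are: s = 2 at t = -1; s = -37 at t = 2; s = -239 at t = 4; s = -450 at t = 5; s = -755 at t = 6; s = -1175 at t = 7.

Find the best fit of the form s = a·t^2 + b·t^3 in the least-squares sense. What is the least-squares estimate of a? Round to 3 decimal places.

From the data, Σt^2·t^2 = 4595, Σt^2·t^3 = 28763, Σt^3·t^3 = 184091.
Right-hand side: Σt^2·s = -99975, Σt^3·s = -637949.
So AᵀA·[a, b]ᵀ = Aᵀs: [[4595, 28763]; [28763, 184091]]·[a, b]ᵀ = [-99975, -637949]ᵀ.
det = 4595·184091 − 28763² = 18587976.
a = ((-99975)·184091 − 28763·(-637949))/18587976 = -27585319/9293988; b = (4595·(-637949) − 28763·(-99975))/18587976 = -27897365/9293988.

a = -2.968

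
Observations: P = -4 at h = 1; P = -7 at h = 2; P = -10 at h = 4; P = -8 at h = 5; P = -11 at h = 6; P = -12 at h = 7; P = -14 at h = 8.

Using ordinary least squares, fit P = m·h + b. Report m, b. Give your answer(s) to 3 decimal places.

m = -1.239, b = -3.587

Sums needed: Σh·h = 195, Σh = 33, Σ1 = 7.
Moment sums: Σh·P = -360, ΣP = -66.
Normal equations: [[195, 33]; [33, 7]]·[m, b]ᵀ = [-360, -66]ᵀ.
Eliminating b: 7·(row 1) − 33·(row 2) gives 276·m = 7·(-360) − 33·(-66) = -342, so m = -57/46.
Then b = ((-66) − 33·(-57/46))/7 = -165/46.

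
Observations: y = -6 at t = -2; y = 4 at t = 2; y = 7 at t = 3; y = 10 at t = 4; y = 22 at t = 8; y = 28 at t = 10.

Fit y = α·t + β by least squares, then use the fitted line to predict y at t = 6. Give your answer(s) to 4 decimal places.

ŷ = 16.0898

Entries of MᵀM: Σt·t = 197, Σt = 25, Σ1 = 6.
For Mᵀy: Σt·y = 537, Σy = 65.
MᵀM·[α, β]ᵀ = Mᵀy becomes [[197, 25]; [25, 6]]·[α, β]ᵀ = [537, 65]ᵀ.
Δ = 197·6 − 25² = 557.
α = (537·6 − 25·65)/557 = 1597/557; β = (197·65 − 25·537)/557 = -620/557.
At t = 6: ŷ = (1597/557)·(6) + (-620/557)·(1) = 8962/557.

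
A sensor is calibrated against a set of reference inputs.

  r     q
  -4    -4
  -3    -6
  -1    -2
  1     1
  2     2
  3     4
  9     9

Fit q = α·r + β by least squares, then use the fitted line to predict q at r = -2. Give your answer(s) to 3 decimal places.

The normal equations are: 121·α + 7·β = 134;  7·α + 7·β = 4.
(Σr·r = 121, Σr = 7, Σ1 = 7, Σr·q = 134, Σq = 4.)
Eliminating β: 7·(row 1) − 7·(row 2) gives 798·α = 7·134 − 7·4 = 910, so α = 65/57.
Then β = (4 − 7·(65/57))/7 = -227/399.
At r = -2: q̂ = (65/57)·(-2) + (-227/399)·(1) = -379/133.

q̂ = -2.850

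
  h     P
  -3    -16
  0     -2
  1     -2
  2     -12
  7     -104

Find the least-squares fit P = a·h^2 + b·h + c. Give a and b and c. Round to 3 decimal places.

a = -1.968, b = -0.933, c = -1.100

From the data, Σh^2·h^2 = 2499, Σh^2·h = 325, Σh^2 = 63, Σh·h = 63, Σh = 7, Σ1 = 5.
And Σh^2·P = -5290, Σh·P = -706, ΣP = -136.
Inverting the 3×3 Gram matrix, [a, b, c]ᵀ = [-85213/43303, -40387/43303, -47616/43303]ᵀ.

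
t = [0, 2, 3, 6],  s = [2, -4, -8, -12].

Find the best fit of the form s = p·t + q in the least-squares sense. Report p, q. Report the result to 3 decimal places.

Compute the Gram sums: Σt·t = 49, Σt = 11, Σ1 = 4.
For Xᵀs: Σt·s = -104, Σs = -22.
XᵀX·[p, q]ᵀ = Xᵀs becomes [[49, 11]; [11, 4]]·[p, q]ᵀ = [-104, -22]ᵀ.
Δ = 49·4 − 11² = 75.
p = ((-104)·4 − 11·(-22))/75 = -58/25; q = (49·(-22) − 11·(-104))/75 = 22/25.

p = -2.320, q = 0.880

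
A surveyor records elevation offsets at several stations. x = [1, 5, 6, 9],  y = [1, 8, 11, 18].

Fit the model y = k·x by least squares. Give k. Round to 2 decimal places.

Normal-equation sums: Σx·x = 143.
For Mᵀy: Σx·y = 269.
So MᵀM·[k]ᵀ = Mᵀy: [[143]]·[k]ᵀ = [269]ᵀ.
Hence k = 269 / 143 ≈ 1.88112.

k = 1.88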